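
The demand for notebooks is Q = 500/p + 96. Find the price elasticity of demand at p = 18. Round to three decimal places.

-0.224

At p = 18, Q = 123.7778.
dQ/dp = −500/p² = −1.5432.
Point elasticity E = (dQ/dp)·(p/Q) = -1.5432 × 18/123.7778 ≈ -0.224.
|E| < 1, so demand is inelastic at this price.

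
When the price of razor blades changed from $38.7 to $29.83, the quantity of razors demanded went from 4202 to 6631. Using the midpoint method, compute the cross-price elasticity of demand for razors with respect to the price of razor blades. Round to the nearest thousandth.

-1.732

%ΔQ_x = (6631 − 4202)/[(4202+6631)/2] = 2429/5416.5 ≈ 0.4484.
%ΔP_y = (29.83 − 38.7)/[(38.7+29.83)/2] ≈ -0.2589.
E_xy = 0.4484/-0.2589 ≈ -1.732.
E_xy < 0, so razors and razor blades are complements.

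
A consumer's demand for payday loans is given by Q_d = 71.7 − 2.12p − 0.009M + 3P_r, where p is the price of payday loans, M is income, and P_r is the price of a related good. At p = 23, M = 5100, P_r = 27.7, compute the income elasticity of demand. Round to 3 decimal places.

-0.763

Q_d = 71.7 − 2.12(23) − 0.009(5100) + 3(27.7) = 71.7 − 48.76 − 45.9 + 83.1 = 60.14.
∂Q_d/∂M = −0.009, so E_I = -0.009·(5100/60.14) ≈ -0.763.
E_I < 0: inferior good.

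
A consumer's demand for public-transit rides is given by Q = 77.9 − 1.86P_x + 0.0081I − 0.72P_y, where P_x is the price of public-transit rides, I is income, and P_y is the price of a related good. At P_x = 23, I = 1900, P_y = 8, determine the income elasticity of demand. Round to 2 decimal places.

0.34

Evaluating quantity at (P_x, I, P_y) gives Q = 77.9 − 1.86(23) + 0.0081(1900) − 0.72(8) = 77.9 − 42.78 + 15.39 − 5.76 = 44.75.
∂Q/∂I = +0.0081, so E_I = 0.0081·(1900/44.75) ≈ 0.34.
E_I ∈ (0,1): normal good (necessity).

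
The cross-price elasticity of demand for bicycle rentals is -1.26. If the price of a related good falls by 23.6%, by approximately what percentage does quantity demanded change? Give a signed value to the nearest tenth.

29.7

%ΔQ ≈ E × %ΔP_y = (-1.26) × (-23.6%) ≈ 29.7%.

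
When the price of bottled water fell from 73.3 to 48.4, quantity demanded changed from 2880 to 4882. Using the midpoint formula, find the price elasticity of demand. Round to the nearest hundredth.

%Δq = (4882 − 2880)/[(2880 + 4882)/2] = 2002/3881 ≈ 0.5158.
%Δp = (48.4 − 73.3)/[(73.3 + 48.4)/2] = -24.9/60.85 ≈ -0.4092.
Arc elasticity E = %Δq/%Δp ≈ 0.5158/-0.4092 ≈ -1.26.
|E| > 1: demand is elastic over this range.

-1.26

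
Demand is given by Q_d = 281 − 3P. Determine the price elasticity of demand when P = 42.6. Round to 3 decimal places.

-0.834

At P = 42.6, Q_d = 153.2.
dQ_d/dP = −3.
Point elasticity E = (dQ_d/dP)·(P/Q_d) = -3 × 42.6/153.2 ≈ -0.834.
|E| < 1, so demand is inelastic at this price.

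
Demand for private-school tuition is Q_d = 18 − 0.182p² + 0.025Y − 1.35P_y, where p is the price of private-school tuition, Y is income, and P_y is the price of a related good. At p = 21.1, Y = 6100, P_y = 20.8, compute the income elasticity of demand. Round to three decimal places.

2.484

At the given point, Q_d = 18 − 0.182(21.1)² + 0.025(6100) − 1.35(20.8) = 18 − 81.0282 + 152.5 − 28.08 = 61.3918.
∂Q_d/∂Y = +0.025, so E_I = 0.025·(6100/61.3918) ≈ 2.484.
E_I > 1: normal good (luxury).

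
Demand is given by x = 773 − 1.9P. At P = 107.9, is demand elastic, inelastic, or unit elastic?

At P = 107.9, x = 567.99.
dx/dP = −1.9.
Point elasticity E = (dx/dP)·(P/x) = -1.9 × 107.9/567.99 ≈ -0.361.
|E| ≈ 0.361 < 1, so demand is inelastic.

inelastic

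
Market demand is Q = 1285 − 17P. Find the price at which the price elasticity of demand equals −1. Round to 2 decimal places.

37.79

For linear demand Q = a − bP, E = −bP/(a − bP). |E| = 1 ⇒ bP = a − bP ⇒ P = a/(2b).
P = 1285/(2·17) ≈ 37.79.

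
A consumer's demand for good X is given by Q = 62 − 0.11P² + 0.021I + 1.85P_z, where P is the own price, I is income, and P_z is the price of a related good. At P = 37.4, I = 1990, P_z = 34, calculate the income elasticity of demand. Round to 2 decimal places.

Evaluating quantity at (P, I, P_z) gives Q = 62 − 0.11(37.4)² + 0.021(1990) + 1.85(34) = 62 − 153.8636 + 41.79 + 62.9 = 12.8264.
∂Q/∂I = +0.021, so E_I = 0.021·(1990/12.8264) ≈ 3.26.
E_I > 1: normal good (luxury).

3.26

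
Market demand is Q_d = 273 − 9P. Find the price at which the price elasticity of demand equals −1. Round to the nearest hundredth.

15.17

For linear demand Q_d = a − bP, E = −bP/(a − bP). |E| = 1 ⇒ bP = a − bP ⇒ P = a/(2b).
P = 273/(2·9) ≈ 15.17.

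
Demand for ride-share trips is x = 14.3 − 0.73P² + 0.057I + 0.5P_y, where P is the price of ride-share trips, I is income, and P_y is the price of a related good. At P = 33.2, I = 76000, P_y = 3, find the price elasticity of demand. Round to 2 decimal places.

First evaluate x: 14.3 − 0.73(33.2)² + 0.057(76000) + 0.5(3) = 14.3 − 804.6352 + 4332 + 1.5 = 3543.1648.
∂x/∂P = −2·0.73·P = -48.472, so E_p = -48.472·(33.2/3543.1648) ≈ -0.45.
|E_p| < 1: demand is inelastic.

-0.45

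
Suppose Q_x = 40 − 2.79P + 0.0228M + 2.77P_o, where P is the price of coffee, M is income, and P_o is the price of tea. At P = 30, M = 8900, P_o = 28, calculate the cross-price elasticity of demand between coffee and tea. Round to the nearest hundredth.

0.33

Evaluating quantity at (P, M, P_o) gives Q_x = 40 − 2.79(30) + 0.0228(8900) + 2.77(28) = 40 − 83.7 + 202.92 + 77.56 = 236.78.
∂Q_x/∂P_o = +2.77, so E_xy = 2.77·(28/236.78) ≈ 0.33.
E_xy > 0: the goods are substitutes.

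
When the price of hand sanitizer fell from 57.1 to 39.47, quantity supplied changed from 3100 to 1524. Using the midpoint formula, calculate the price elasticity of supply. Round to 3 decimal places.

1.867

%Δq = (1524 − 3100)/[(3100 + 1524)/2] = -1576/2312 ≈ -0.6817.
%Δp = (39.47 − 57.1)/[(57.1 + 39.47)/2] = -17.63/48.285 ≈ -0.3651.
Arc elasticity E = %Δq/%Δp ≈ -0.6817/-0.3651 ≈ 1.867.
|E| > 1: supply is elastic over this range.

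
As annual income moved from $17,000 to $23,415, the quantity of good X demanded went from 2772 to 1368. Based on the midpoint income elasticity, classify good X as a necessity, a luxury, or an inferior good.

%ΔQ = (1368 − 2772)/[(2772+1368)/2] = -1404/2070 ≈ -0.6783.
%ΔM = (23,415 − 17,000)/[(17,000+23,415)/2] = 6415/20207.5 ≈ 0.3175.
E_I = %ΔQ/%ΔM ≈ -2.137.
E_I < 0: inferior good.

inferior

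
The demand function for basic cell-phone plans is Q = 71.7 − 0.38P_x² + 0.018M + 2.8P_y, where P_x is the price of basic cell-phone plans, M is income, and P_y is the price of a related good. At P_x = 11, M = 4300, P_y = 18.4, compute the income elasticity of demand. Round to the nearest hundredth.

Substituting, Q = 71.7 − 0.38(11)² + 0.018(4300) + 2.8(18.4) = 71.7 − 45.98 + 77.4 + 51.52 = 154.64.
∂Q/∂M = +0.018, so E_I = 0.018·(4300/154.64) ≈ 0.50.
E_I ∈ (0,1): normal good (necessity).

0.50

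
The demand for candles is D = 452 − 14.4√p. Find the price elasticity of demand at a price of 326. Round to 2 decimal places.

-0.68

At p = 326, D = 192.0012.
dD/dp = −14.4/(2√p) = −14.4/(2·18.0555).
Point elasticity E = (dD/dp)·(p/D) = -0.3988 × 326/192.0012 ≈ -0.68.
|E| < 1, so demand is inelastic at this price.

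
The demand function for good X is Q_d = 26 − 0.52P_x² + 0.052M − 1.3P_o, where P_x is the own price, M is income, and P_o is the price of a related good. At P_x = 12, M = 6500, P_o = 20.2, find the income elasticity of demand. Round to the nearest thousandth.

1.286

First evaluate Q_d: 26 − 0.52(12)² + 0.052(6500) − 1.3(20.2) = 26 − 74.88 + 338 − 26.26 = 262.86.
∂Q_d/∂M = +0.052, so E_I = 0.052·(6500/262.86) ≈ 1.286.
E_I > 1: normal good (luxury).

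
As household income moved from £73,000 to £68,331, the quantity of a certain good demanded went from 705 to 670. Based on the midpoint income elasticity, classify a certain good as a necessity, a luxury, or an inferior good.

necessity

%ΔQ = (670 − 705)/[(705+670)/2] = -35/687.5 ≈ -0.0509.
%ΔM = (68,331 − 73,000)/[(73,000+68,331)/2] = -4669/70665.5 ≈ -0.0661.
E_I = %ΔQ/%ΔM ≈ 0.771.
E_I ∈ (0,1): normal good (necessity).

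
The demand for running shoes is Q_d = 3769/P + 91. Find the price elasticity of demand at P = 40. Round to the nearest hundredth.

-0.51

At P = 40, Q_d = 185.225.
dQ_d/dP = −3769/P² = −2.3556.
Point elasticity E = (dQ_d/dP)·(P/Q_d) = -2.3556 × 40/185.225 ≈ -0.51.
|E| < 1, so demand is inelastic at this price.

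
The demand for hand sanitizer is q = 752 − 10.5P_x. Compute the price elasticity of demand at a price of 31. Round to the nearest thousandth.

At P_x = 31, q = 426.5.
dq/dP_x = −10.5.
Point elasticity E = (dq/dP_x)·(P_x/q) = -10.5 × 31/426.5 ≈ -0.763.
|E| < 1, so demand is inelastic at this price.

-0.763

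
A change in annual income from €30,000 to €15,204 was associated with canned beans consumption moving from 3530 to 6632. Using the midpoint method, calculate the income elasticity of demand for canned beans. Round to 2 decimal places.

-0.93

%ΔQ = (6632 − 3530)/[(3530+6632)/2] = 3102/5081 ≈ 0.6105.
%ΔI = (15,204 − 30,000)/[(30,000+15,204)/2] = -14796/22602 ≈ -0.6546.
E_I = %ΔQ/%ΔI ≈ -0.93.
E_I < 0: inferior good.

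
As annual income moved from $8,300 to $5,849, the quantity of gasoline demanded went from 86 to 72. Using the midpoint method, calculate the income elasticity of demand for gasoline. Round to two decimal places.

%ΔQ = (72 − 86)/[(86+72)/2] = -14/79 ≈ -0.1772.
%ΔM = (5,849 − 8,300)/[(8,300+5,849)/2] = -2451/7074.5 ≈ -0.3465.
E_I = %ΔQ/%ΔM ≈ 0.51.
E_I ∈ (0,1): normal good (necessity).

0.51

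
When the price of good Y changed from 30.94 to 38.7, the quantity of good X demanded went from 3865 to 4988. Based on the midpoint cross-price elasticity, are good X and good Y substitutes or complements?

%ΔQ_x = (4988 − 3865)/[(3865+4988)/2] = 1123/4426.5 ≈ 0.2537.
%ΔP_y = (38.7 − 30.94)/[(30.94+38.7)/2] ≈ 0.2229.
E_xy = 0.2537/0.2229 ≈ 1.138.
E_xy > 0, so the goods are substitutes.

substitutes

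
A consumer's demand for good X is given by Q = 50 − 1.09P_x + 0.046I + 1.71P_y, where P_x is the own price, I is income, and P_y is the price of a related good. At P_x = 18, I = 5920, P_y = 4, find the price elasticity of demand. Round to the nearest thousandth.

-0.063

Q = 50 − 1.09(18) + 0.046(5920) + 1.71(4) = 50 − 19.62 + 272.32 + 6.84 = 309.54.
∂Q/∂P_x = −1.09, so E_p = (−1.09)·(18/309.54) ≈ -0.063.
|E_p| < 1: demand is inelastic.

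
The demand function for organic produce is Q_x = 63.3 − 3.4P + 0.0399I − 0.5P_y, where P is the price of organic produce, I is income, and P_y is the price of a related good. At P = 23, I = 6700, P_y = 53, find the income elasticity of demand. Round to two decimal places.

Substituting, Q_x = 63.3 − 3.4(23) + 0.0399(6700) − 0.5(53) = 63.3 − 78.2 + 267.33 − 26.5 = 225.93.
∂Q_x/∂I = +0.0399, so E_I = 0.0399·(6700/225.93) ≈ 1.18.
E_I > 1: normal good (luxury).

1.18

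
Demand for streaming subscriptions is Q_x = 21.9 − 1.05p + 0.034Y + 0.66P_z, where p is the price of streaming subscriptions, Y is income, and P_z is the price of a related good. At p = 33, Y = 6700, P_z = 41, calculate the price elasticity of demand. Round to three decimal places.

Substituting, Q_x = 21.9 − 1.05(33) + 0.034(6700) + 0.66(41) = 21.9 − 34.65 + 227.8 + 27.06 = 242.11.
∂Q_x/∂p = −1.05, so E_p = (−1.05)·(33/242.11) ≈ -0.143.
|E_p| < 1: demand is inelastic.

-0.143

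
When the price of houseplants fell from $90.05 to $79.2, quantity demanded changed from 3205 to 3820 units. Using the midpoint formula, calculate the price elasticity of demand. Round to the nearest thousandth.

%Δq = (3820 − 3205)/[(3205 + 3820)/2] = 615/3512.5 ≈ 0.1751.
%ΔP = (79.2 − 90.05)/[(90.05 + 79.2)/2] = -10.85/84.625 ≈ -0.1282.
Arc elasticity E = %Δq/%ΔP ≈ 0.1751/-0.1282 ≈ -1.366.
|E| > 1: demand is elastic over this range.

-1.366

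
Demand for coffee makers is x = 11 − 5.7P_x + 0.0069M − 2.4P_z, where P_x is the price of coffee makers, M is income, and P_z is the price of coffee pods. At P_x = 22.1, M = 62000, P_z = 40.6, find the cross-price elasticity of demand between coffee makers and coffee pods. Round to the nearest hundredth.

-0.45

At the given point, x = 11 − 5.7(22.1) + 0.0069(62000) − 2.4(40.6) = 11 − 125.97 + 427.8 − 97.44 = 215.39.
∂x/∂P_z = −2.4, so E_xy = -2.4·(40.6/215.39) ≈ -0.45.
E_xy < 0: the goods are complements.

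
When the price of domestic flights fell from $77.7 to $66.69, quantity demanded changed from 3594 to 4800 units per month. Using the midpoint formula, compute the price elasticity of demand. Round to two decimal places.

%ΔQ = (4800 − 3594)/[(3594 + 4800)/2] = 1206/4197 ≈ 0.2873.
%Δp = (66.69 − 77.7)/[(77.7 + 66.69)/2] = -11.01/72.195 ≈ -0.1525.
Arc elasticity E = %ΔQ/%Δp ≈ 0.2873/-0.1525 ≈ -1.88.
|E| > 1: demand is elastic over this range.

-1.88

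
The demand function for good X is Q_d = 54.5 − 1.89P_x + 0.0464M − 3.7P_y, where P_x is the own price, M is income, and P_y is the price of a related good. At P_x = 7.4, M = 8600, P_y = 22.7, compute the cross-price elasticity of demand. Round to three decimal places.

Substituting, Q_d = 54.5 − 1.89(7.4) + 0.0464(8600) − 3.7(22.7) = 54.5 − 13.986 + 399.04 − 83.99 = 355.564.
∂Q_d/∂P_y = −3.7, so E_xy = -3.7·(22.7/355.564) ≈ -0.236.
E_xy < 0: the goods are complements.

-0.236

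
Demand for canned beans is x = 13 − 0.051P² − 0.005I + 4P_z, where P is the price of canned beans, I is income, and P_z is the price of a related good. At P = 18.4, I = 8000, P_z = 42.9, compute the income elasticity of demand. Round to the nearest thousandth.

-0.314

Evaluating quantity at (P, I, P_z) gives x = 13 − 0.051(18.4)² − 0.005(8000) + 4(42.9) = 13 − 17.2666 − 40 + 171.6 = 127.3334.
∂x/∂I = −0.005, so E_I = -0.005·(8000/127.3334) ≈ -0.314.
E_I < 0: inferior good.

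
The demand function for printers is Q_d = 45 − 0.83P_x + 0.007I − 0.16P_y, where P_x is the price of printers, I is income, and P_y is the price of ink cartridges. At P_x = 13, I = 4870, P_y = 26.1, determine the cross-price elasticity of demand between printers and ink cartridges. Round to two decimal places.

Evaluating quantity at (P_x, I, P_y) gives Q_d = 45 − 0.83(13) + 0.007(4870) − 0.16(26.1) = 45 − 10.79 + 34.09 − 4.176 = 64.124.
∂Q_d/∂P_y = −0.16, so E_xy = -0.16·(26.1/64.124) ≈ -0.07.
E_xy < 0: the goods are complements.

-0.07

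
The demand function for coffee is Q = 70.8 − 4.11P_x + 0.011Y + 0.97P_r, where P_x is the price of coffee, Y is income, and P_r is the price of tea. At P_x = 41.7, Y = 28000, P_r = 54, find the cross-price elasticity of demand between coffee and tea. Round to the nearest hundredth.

At the given point, Q = 70.8 − 4.11(41.7) + 0.011(28000) + 0.97(54) = 70.8 − 171.387 + 308 + 52.38 = 259.793.
∂Q/∂P_r = +0.97, so E_xy = 0.97·(54/259.793) ≈ 0.20.
E_xy > 0: the goods are substitutes.

0.20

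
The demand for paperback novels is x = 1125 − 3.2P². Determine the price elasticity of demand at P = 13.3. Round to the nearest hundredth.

-2.03

At P = 13.3, x = 558.952.
dx/dP = −2·3.2·P = −85.12.
Point elasticity E = (dx/dP)·(P/x) = -85.12 × 13.3/558.952 ≈ -2.03.
|E| > 1, so demand is elastic at this price.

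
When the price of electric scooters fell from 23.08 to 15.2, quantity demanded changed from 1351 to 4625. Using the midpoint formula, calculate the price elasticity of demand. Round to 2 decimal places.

%ΔQ = (4625 − 1351)/[(1351 + 4625)/2] = 3274/2988 ≈ 1.0957.
%ΔP = (15.2 − 23.08)/[(23.08 + 15.2)/2] = -7.88/19.14 ≈ -0.4117.
Arc elasticity E = %ΔQ/%ΔP ≈ 1.0957/-0.4117 ≈ -2.66.
|E| > 1: demand is elastic over this range.

-2.66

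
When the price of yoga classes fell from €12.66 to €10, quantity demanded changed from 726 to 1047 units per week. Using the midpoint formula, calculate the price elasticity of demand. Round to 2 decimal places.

-1.54

%Δq = (1047 − 726)/[(726 + 1047)/2] = 321/886.5 ≈ 0.3621.
%ΔP = (10 − 12.66)/[(12.66 + 10)/2] = -2.66/11.33 ≈ -0.2348.
Arc elasticity E = %Δq/%ΔP ≈ 0.3621/-0.2348 ≈ -1.54.
|E| > 1: demand is elastic over this range.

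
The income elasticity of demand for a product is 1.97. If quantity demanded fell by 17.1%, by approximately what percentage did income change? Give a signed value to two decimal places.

%ΔQ ≈ E × %ΔI ⇒ %ΔI = %ΔQ / E = (-17.1%)/(1.97) ≈ -8.68%.

-8.68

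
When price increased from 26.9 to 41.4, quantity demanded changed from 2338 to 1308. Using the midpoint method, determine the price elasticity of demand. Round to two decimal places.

-1.33

%Δq = (1308 − 2338)/[(2338 + 1308)/2] = -1030/1823 ≈ -0.5650.
%ΔP = (41.4 − 26.9)/[(26.9 + 41.4)/2] = 14.5/34.15 ≈ 0.4246.
Arc elasticity E = %Δq/%ΔP ≈ -0.5650/0.4246 ≈ -1.33.
|E| > 1: demand is elastic over this range.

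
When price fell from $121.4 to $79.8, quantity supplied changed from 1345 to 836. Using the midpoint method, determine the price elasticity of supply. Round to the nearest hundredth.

1.13

%ΔQ = (836 − 1345)/[(1345 + 836)/2] = -509/1090.5 ≈ -0.4668.
%ΔP = (79.8 − 121.4)/[(121.4 + 79.8)/2] = -41.6/100.6 ≈ -0.4135.
Arc elasticity E = %ΔQ/%ΔP ≈ -0.4668/-0.4135 ≈ 1.13.
|E| > 1: supply is elastic over this range.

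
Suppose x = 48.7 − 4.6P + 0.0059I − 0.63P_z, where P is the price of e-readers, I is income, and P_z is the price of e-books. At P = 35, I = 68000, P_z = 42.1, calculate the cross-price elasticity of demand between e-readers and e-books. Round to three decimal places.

First evaluate x: 48.7 − 4.6(35) + 0.0059(68000) − 0.63(42.1) = 48.7 − 161 + 401.2 − 26.523 = 262.377.
∂x/∂P_z = −0.63, so E_xy = -0.63·(42.1/262.377) ≈ -0.101.
E_xy < 0: the goods are complements.

-0.101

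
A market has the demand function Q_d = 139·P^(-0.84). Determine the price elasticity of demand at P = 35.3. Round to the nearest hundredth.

For a Cobb–Douglas (constant-elasticity) form Q_d = A·P^α·…, the elasticity with respect to P equals the exponent α at every point.
Here the exponent on P is -0.84, so the price elasticity of demand is -0.84.

-0.84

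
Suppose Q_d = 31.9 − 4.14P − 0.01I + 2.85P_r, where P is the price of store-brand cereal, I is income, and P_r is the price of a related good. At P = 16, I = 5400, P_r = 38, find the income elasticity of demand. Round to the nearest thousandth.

-2.705

Q_d = 31.9 − 4.14(16) − 0.01(5400) + 2.85(38) = 31.9 − 66.24 − 54 + 108.3 = 19.96.
∂Q_d/∂I = −0.01, so E_I = -0.01·(5400/19.96) ≈ -2.705.
E_I < 0: inferior good.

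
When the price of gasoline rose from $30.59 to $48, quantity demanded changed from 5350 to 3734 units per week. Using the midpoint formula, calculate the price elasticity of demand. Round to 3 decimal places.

-0.803

%ΔQ = (3734 − 5350)/[(5350 + 3734)/2] = -1616/4542 ≈ -0.3558.
%ΔP = (48 − 30.59)/[(30.59 + 48)/2] = 17.41/39.295 ≈ 0.4431.
Arc elasticity E = %ΔQ/%ΔP ≈ -0.3558/0.4431 ≈ -0.803.
|E| < 1: demand is inelastic over this range.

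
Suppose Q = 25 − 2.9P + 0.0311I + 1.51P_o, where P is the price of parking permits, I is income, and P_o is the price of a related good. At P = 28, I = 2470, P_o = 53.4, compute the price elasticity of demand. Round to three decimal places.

Evaluating quantity at (P, I, P_o) gives Q = 25 − 2.9(28) + 0.0311(2470) + 1.51(53.4) = 25 − 81.2 + 76.817 + 80.634 = 101.251.
∂Q/∂P = −2.9, so E_p = (−2.9)·(28/101.251) ≈ -0.802.
|E_p| < 1: demand is inelastic.

-0.802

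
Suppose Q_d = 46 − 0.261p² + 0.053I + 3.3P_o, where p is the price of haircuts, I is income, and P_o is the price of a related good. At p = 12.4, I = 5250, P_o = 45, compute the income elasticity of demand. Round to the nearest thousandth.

Evaluating quantity at (p, I, P_o) gives Q_d = 46 − 0.261(12.4)² + 0.053(5250) + 3.3(45) = 46 − 40.1314 + 278.25 + 148.5 = 432.6186.
∂Q_d/∂I = +0.053, so E_I = 0.053·(5250/432.6186) ≈ 0.643.
E_I ∈ (0,1): normal good (necessity).

0.643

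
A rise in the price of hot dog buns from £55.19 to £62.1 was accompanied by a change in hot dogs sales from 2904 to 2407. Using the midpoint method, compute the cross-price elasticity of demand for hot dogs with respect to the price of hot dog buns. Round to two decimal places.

-1.59

%ΔQ_x = (2407 − 2904)/[(2904+2407)/2] = -497/2655.5 ≈ -0.1872.
%ΔP_y = (62.1 − 55.19)/[(55.19+62.1)/2] ≈ 0.1178.
E_xy = -0.1872/0.1178 ≈ -1.59.
E_xy < 0, so hot dogs and hot dog buns are complements.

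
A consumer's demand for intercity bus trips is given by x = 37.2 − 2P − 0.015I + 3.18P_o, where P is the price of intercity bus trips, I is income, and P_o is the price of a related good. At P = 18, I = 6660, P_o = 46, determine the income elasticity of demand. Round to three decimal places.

-2.100

First evaluate x: 37.2 − 2(18) − 0.015(6660) + 3.18(46) = 37.2 − 36 − 99.9 + 146.28 = 47.58.
∂x/∂I = −0.015, so E_I = -0.015·(6660/47.58) ≈ -2.100.
E_I < 0: inferior good.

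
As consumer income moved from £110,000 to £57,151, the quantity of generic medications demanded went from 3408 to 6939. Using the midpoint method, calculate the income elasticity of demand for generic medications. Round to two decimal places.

-1.08

%ΔQ = (6939 − 3408)/[(3408+6939)/2] = 3531/5173.5 ≈ 0.6825.
%ΔM = (57,151 − 110,000)/[(110,000+57,151)/2] = -52849/83575.5 ≈ -0.6324.
E_I = %ΔQ/%ΔM ≈ -1.08.
E_I < 0: inferior good.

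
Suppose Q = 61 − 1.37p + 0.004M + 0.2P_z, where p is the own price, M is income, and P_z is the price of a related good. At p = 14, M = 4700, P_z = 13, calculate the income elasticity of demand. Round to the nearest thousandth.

Q = 61 − 1.37(14) + 0.004(4700) + 0.2(13) = 61 − 19.18 + 18.8 + 2.6 = 63.22.
∂Q/∂M = +0.004, so E_I = 0.004·(4700/63.22) ≈ 0.297.
E_I ∈ (0,1): normal good (necessity).

0.297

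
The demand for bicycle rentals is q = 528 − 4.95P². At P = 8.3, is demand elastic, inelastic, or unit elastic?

elastic

At P = 8.3, q = 186.9945.
dq/dP = −2·4.95·P = −82.17.
Point elasticity E = (dq/dP)·(P/q) = -82.17 × 8.3/186.9945 ≈ -3.647.
|E| ≈ 3.647 > 1, so demand is elastic.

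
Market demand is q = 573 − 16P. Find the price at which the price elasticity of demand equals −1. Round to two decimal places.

17.91

For linear demand q = a − bP, E = −bP/(a − bP). |E| = 1 ⇒ bP = a − bP ⇒ P = a/(2b).
P = 573/(2·16) ≈ 17.91.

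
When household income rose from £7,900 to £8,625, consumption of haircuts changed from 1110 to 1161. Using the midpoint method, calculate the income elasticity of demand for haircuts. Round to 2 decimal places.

%ΔQ = (1161 − 1110)/[(1110+1161)/2] = 51/1135.5 ≈ 0.0449.
%ΔI = (8,625 − 7,900)/[(7,900+8,625)/2] = 725/8262.5 ≈ 0.0877.
E_I = %ΔQ/%ΔI ≈ 0.51.
E_I ∈ (0,1): normal good (necessity).

0.51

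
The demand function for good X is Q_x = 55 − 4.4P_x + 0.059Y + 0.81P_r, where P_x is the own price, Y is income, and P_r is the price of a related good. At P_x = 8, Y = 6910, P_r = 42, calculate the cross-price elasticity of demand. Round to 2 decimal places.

At the given point, Q_x = 55 − 4.4(8) + 0.059(6910) + 0.81(42) = 55 − 35.2 + 407.69 + 34.02 = 461.51.
∂Q_x/∂P_r = +0.81, so E_xy = 0.81·(42/461.51) ≈ 0.07.
E_xy > 0: the goods are substitutes.

0.07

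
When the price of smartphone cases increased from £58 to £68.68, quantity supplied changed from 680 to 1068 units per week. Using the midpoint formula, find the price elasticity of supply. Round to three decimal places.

2.633

%Δq = (1068 − 680)/[(680 + 1068)/2] = 388/874 ≈ 0.4439.
%Δp = (68.68 − 58)/[(58 + 68.68)/2] = 10.68/63.34 ≈ 0.1686.
Arc elasticity E = %Δq/%Δp ≈ 0.4439/0.1686 ≈ 2.633.
|E| > 1: supply is elastic over this range.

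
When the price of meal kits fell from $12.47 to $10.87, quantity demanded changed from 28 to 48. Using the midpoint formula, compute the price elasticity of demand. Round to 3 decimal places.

-3.839

%Δq = (48 − 28)/[(28 + 48)/2] = 20/38 ≈ 0.5263.
%ΔP = (10.87 − 12.47)/[(12.47 + 10.87)/2] = -1.6/11.67 ≈ -0.1371.
Arc elasticity E = %Δq/%ΔP ≈ 0.5263/-0.1371 ≈ -3.839.
|E| > 1: demand is elastic over this range.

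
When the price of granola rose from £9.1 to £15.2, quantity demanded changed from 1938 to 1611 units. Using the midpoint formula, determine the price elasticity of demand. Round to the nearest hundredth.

%ΔQ = (1611 − 1938)/[(1938 + 1611)/2] = -327/1774.5 ≈ -0.1843.
%ΔP = (15.2 − 9.1)/[(9.1 + 15.2)/2] = 6.1/12.15 ≈ 0.5021.
Arc elasticity E = %ΔQ/%ΔP ≈ -0.1843/0.5021 ≈ -0.37.
|E| < 1: demand is inelastic over this range.

-0.37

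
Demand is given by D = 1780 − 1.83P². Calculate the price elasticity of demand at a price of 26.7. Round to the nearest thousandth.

At P = 26.7, D = 475.4113.
dD/dP = −2·1.83·P = −97.722.
Point elasticity E = (dD/dP)·(P/D) = -97.722 × 26.7/475.4113 ≈ -5.488.
|E| > 1, so demand is elastic at this price.

-5.488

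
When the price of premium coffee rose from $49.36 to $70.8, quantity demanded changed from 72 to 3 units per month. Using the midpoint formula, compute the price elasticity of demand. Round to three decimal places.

-5.156

%Δq = (3 − 72)/[(72 + 3)/2] = -69/37.5 ≈ -1.8400.
%Δp = (70.8 − 49.36)/[(49.36 + 70.8)/2] = 21.44/60.08 ≈ 0.3569.
Arc elasticity E = %Δq/%Δp ≈ -1.8400/0.3569 ≈ -5.156.
|E| > 1: demand is elastic over this range.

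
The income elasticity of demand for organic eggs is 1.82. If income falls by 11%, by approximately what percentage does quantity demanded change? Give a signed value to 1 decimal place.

-20.0

%ΔQ ≈ E × %ΔI = (1.82) × (-11%) ≈ -20.0%.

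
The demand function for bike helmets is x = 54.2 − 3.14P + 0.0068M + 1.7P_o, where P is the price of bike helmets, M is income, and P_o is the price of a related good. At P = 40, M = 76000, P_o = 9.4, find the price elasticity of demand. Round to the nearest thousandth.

-0.272

First evaluate x: 54.2 − 3.14(40) + 0.0068(76000) + 1.7(9.4) = 54.2 − 125.6 + 516.8 + 15.98 = 461.38.
∂x/∂P = −3.14, so E_p = (−3.14)·(40/461.38) ≈ -0.272.
|E_p| < 1: demand is inelastic.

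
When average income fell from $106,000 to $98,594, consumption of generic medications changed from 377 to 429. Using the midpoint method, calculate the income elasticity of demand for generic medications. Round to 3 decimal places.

%ΔQ = (429 − 377)/[(377+429)/2] = 52/403 ≈ 0.1290.
%ΔY = (98,594 − 106,000)/[(106,000+98,594)/2] = -7406/102297 ≈ -0.0724.
E_I = %ΔQ/%ΔY ≈ -1.782.
E_I < 0: inferior good.

-1.782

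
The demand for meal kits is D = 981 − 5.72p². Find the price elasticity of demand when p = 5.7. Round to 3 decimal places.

-0.467

At p = 5.7, D = 795.1572.
dD/dp = −2·5.72·p = −65.208.
Point elasticity E = (dD/dp)·(p/D) = -65.208 × 5.7/795.1572 ≈ -0.467.
|E| < 1, so demand is inelastic at this price.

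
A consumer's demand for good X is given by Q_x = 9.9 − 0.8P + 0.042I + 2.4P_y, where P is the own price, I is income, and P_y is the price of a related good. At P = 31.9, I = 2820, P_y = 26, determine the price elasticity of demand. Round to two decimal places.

Evaluating quantity at (P, I, P_y) gives Q_x = 9.9 − 0.8(31.9) + 0.042(2820) + 2.4(26) = 9.9 − 25.52 + 118.44 + 62.4 = 165.22.
∂Q_x/∂P = −0.8, so E_p = (−0.8)·(31.9/165.22) ≈ -0.15.
|E_p| < 1: demand is inelastic.

-0.15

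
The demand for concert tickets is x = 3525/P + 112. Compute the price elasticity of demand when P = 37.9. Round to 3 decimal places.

-0.454

At P = 37.9, x = 205.0079.
dx/dP = −3525/P² = −2.454.
Point elasticity E = (dx/dP)·(P/x) = -2.454 × 37.9/205.0079 ≈ -0.454.
|E| < 1, so demand is inelastic at this price.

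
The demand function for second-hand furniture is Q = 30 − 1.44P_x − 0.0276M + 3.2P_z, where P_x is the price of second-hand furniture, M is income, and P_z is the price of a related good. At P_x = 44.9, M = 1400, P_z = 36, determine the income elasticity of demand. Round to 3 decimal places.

-0.922

Substituting, Q = 30 − 1.44(44.9) − 0.0276(1400) + 3.2(36) = 30 − 64.656 − 38.64 + 115.2 = 41.904.
∂Q/∂M = −0.0276, so E_I = -0.0276·(1400/41.904) ≈ -0.922.
E_I < 0: inferior good.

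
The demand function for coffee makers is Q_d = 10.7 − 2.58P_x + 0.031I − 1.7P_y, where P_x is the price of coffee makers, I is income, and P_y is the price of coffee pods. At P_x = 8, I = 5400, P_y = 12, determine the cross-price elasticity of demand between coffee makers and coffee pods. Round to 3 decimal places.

-0.149

Q_d = 10.7 − 2.58(8) + 0.031(5400) − 1.7(12) = 10.7 − 20.64 + 167.4 − 20.4 = 137.06.
∂Q_d/∂P_y = −1.7, so E_xy = -1.7·(12/137.06) ≈ -0.149.
E_xy < 0: the goods are complements.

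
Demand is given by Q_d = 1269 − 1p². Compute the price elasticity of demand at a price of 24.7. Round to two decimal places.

-1.85

At p = 24.7, Q_d = 658.91.
dQ_d/dp = −2·1·p = −49.4.
Point elasticity E = (dQ_d/dp)·(p/Q_d) = -49.4 × 24.7/658.91 ≈ -1.85.
|E| > 1, so demand is elastic at this price.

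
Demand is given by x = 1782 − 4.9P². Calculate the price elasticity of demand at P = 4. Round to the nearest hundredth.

At P = 4, x = 1703.6.
dx/dP = −2·4.9·P = −39.2.
Point elasticity E = (dx/dP)·(P/x) = -39.2 × 4/1703.6 ≈ -0.09.
|E| < 1, so demand is inelastic at this price.

-0.09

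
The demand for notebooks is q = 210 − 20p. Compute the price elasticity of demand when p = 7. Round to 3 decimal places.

-2.000

At p = 7, q = 70.
dq/dp = −20.
Point elasticity E = (dq/dp)·(p/q) = -20 × 7/70 ≈ -2.000.
|E| > 1, so demand is elastic at this price.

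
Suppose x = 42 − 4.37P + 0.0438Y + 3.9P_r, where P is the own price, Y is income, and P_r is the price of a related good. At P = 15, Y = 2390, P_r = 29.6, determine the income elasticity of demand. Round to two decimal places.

0.53

Substituting, x = 42 − 4.37(15) + 0.0438(2390) + 3.9(29.6) = 42 − 65.55 + 104.682 + 115.44 = 196.572.
∂x/∂Y = +0.0438, so E_I = 0.0438·(2390/196.572) ≈ 0.53.
E_I ∈ (0,1): normal good (necessity).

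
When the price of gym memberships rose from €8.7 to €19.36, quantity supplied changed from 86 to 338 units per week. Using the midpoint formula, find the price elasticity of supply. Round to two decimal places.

%ΔQ = (338 − 86)/[(86 + 338)/2] = 252/212 ≈ 1.1887.
%ΔP = (19.36 − 8.7)/[(8.7 + 19.36)/2] = 10.66/14.03 ≈ 0.7598.
Arc elasticity E = %ΔQ/%ΔP ≈ 1.1887/0.7598 ≈ 1.56.
|E| > 1: supply is elastic over this range.

1.56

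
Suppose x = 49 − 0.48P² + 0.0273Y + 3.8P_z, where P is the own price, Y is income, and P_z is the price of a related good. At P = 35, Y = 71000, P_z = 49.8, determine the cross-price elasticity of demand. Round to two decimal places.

0.12

Evaluating quantity at (P, Y, P_z) gives x = 49 − 0.48(35)² + 0.0273(71000) + 3.8(49.8) = 49 − 588 + 1938.3 + 189.24 = 1588.54.
∂x/∂P_z = +3.8, so E_xy = 3.8·(49.8/1588.54) ≈ 0.12.
E_xy > 0: the goods are substitutes.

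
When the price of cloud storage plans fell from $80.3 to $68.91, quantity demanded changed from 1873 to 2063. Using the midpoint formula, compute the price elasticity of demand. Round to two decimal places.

%ΔQ = (2063 − 1873)/[(1873 + 2063)/2] = 190/1968 ≈ 0.0965.
%Δp = (68.91 − 80.3)/[(80.3 + 68.91)/2] = -11.39/74.605 ≈ -0.1527.
Arc elasticity E = %ΔQ/%Δp ≈ 0.0965/-0.1527 ≈ -0.63.
|E| < 1: demand is inelastic over this range.

-0.63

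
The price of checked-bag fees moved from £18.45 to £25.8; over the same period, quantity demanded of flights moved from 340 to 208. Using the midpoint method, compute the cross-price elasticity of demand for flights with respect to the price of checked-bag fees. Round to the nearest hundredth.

%ΔQ_x = (208 − 340)/[(340+208)/2] = -132/274 ≈ -0.4818.
%ΔP_y = (25.8 − 18.45)/[(18.45+25.8)/2] ≈ 0.3322.
E_xy = -0.4818/0.3322 ≈ -1.45.
E_xy < 0, so flights and checked-bag fees are complements.

-1.45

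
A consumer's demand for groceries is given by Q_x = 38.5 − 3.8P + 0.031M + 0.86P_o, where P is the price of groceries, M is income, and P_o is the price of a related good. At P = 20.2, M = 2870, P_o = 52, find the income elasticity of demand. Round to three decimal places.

0.932

Q_x = 38.5 − 3.8(20.2) + 0.031(2870) + 0.86(52) = 38.5 − 76.76 + 88.97 + 44.72 = 95.43.
∂Q_x/∂M = +0.031, so E_I = 0.031·(2870/95.43) ≈ 0.932.
E_I ∈ (0,1): normal good (necessity).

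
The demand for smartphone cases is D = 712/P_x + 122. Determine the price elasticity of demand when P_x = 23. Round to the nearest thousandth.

-0.202

At P_x = 23, D = 152.9565.
dD/dP_x = −712/P_x² = −1.3459.
Point elasticity E = (dD/dP_x)·(P_x/D) = -1.3459 × 23/152.9565 ≈ -0.202.
|E| < 1, so demand is inelastic at this price.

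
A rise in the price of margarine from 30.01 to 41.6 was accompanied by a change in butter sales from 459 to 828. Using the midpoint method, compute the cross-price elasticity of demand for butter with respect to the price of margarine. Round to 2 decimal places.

%ΔQ_x = (828 − 459)/[(459+828)/2] = 369/643.5 ≈ 0.5734.
%ΔP_y = (41.6 − 30.01)/[(30.01+41.6)/2] ≈ 0.3237.
E_xy = 0.5734/0.3237 ≈ 1.77.
E_xy > 0, so butter and margarine are substitutes.

1.77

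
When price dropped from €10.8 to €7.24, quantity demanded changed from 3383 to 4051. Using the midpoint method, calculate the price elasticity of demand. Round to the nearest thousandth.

%ΔQ = (4051 − 3383)/[(3383 + 4051)/2] = 668/3717 ≈ 0.1797.
%ΔP = (7.24 − 10.8)/[(10.8 + 7.24)/2] = -3.56/9.02 ≈ -0.3947.
Arc elasticity E = %ΔQ/%ΔP ≈ 0.1797/-0.3947 ≈ -0.455.
|E| < 1: demand is inelastic over this range.

-0.455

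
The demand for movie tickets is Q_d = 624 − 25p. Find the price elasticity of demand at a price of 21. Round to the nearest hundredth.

At p = 21, Q_d = 99.
dQ_d/dp = −25.
Point elasticity E = (dQ_d/dp)·(p/Q_d) = -25 × 21/99 ≈ -5.30.
|E| > 1, so demand is elastic at this price.

-5.30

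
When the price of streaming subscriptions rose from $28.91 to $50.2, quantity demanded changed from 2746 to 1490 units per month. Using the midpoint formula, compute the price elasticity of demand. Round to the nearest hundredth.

%Δq = (1490 − 2746)/[(2746 + 1490)/2] = -1256/2118 ≈ -0.5930.
%Δp = (50.2 − 28.91)/[(28.91 + 50.2)/2] = 21.29/39.555 ≈ 0.5382.
Arc elasticity E = %Δq/%Δp ≈ -0.5930/0.5382 ≈ -1.10.
|E| > 1: demand is elastic over this range.

-1.10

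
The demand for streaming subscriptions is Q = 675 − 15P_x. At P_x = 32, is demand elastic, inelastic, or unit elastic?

elastic

At P_x = 32, Q = 195.
dQ/dP_x = −15.
Point elasticity E = (dQ/dP_x)·(P_x/Q) = -15 × 32/195 ≈ -2.462.
|E| ≈ 2.462 > 1, so demand is elastic.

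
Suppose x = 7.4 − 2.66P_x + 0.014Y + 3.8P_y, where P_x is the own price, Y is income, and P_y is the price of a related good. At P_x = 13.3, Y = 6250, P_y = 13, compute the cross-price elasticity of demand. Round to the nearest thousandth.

x = 7.4 − 2.66(13.3) + 0.014(6250) + 3.8(13) = 7.4 − 35.378 + 87.5 + 49.4 = 108.922.
∂x/∂P_y = +3.8, so E_xy = 3.8·(13/108.922) ≈ 0.454.
E_xy > 0: the goods are substitutes.

0.454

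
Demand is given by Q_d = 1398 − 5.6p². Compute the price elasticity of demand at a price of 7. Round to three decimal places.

At p = 7, Q_d = 1123.6.
dQ_d/dp = −2·5.6·p = −78.4.
Point elasticity E = (dQ_d/dp)·(p/Q_d) = -78.4 × 7/1123.6 ≈ -0.488.
|E| < 1, so demand is inelastic at this price.

-0.488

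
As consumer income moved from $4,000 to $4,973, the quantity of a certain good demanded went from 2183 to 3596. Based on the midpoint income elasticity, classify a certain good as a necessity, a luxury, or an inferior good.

%ΔQ = (3596 − 2183)/[(2183+3596)/2] = 1413/2889.5 ≈ 0.4890.
%ΔI = (4,973 − 4,000)/[(4,000+4,973)/2] = 973/4486.5 ≈ 0.2169.
E_I = %ΔQ/%ΔI ≈ 2.255.
E_I > 1: normal good (luxury).

luxury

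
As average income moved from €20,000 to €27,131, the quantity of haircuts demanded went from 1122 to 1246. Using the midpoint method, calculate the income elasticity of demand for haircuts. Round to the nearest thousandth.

%ΔQ = (1246 − 1122)/[(1122+1246)/2] = 124/1184 ≈ 0.1047.
%ΔI = (27,131 − 20,000)/[(20,000+27,131)/2] = 7131/23565.5 ≈ 0.3026.
E_I = %ΔQ/%ΔI ≈ 0.346.
E_I ∈ (0,1): normal good (necessity).

0.346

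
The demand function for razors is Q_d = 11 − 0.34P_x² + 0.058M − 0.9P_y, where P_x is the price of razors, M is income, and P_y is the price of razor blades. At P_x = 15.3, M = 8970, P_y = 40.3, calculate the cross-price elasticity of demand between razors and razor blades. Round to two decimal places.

-0.09

Q_d = 11 − 0.34(15.3)² + 0.058(8970) − 0.9(40.3) = 11 − 79.5906 + 520.26 − 36.27 = 415.3994.
∂Q_d/∂P_y = −0.9, so E_xy = -0.9·(40.3/415.3994) ≈ -0.09.
E_xy < 0: the goods are complements.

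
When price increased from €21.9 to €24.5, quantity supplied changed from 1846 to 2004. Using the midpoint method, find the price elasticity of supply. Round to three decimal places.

0.732

%Δq = (2004 − 1846)/[(1846 + 2004)/2] = 158/1925 ≈ 0.0821.
%Δp = (24.5 − 21.9)/[(21.9 + 24.5)/2] = 2.6/23.2 ≈ 0.1121.
Arc elasticity E = %Δq/%Δp ≈ 0.0821/0.1121 ≈ 0.732.
|E| < 1: supply is inelastic over this range.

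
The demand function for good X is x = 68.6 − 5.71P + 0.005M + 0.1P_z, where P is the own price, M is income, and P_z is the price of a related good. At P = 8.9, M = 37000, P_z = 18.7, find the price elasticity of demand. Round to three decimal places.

-0.248

Substituting, x = 68.6 − 5.71(8.9) + 0.005(37000) + 0.1(18.7) = 68.6 − 50.819 + 185 + 1.87 = 204.651.
∂x/∂P = −5.71, so E_p = (−5.71)·(8.9/204.651) ≈ -0.248.
|E_p| < 1: demand is inelastic.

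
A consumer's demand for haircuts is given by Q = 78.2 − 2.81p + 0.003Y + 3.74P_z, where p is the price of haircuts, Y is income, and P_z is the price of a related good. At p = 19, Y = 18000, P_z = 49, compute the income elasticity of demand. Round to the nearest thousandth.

First evaluate Q: 78.2 − 2.81(19) + 0.003(18000) + 3.74(49) = 78.2 − 53.39 + 54 + 183.26 = 262.07.
∂Q/∂Y = +0.003, so E_I = 0.003·(18000/262.07) ≈ 0.206.
E_I ∈ (0,1): normal good (necessity).

0.206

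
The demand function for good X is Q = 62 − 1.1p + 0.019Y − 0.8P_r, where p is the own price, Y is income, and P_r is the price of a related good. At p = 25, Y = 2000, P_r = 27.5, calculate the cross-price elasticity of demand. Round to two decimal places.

Evaluating quantity at (p, Y, P_r) gives Q = 62 − 1.1(25) + 0.019(2000) − 0.8(27.5) = 62 − 27.5 + 38 − 22 = 50.5.
∂Q/∂P_r = −0.8, so E_xy = -0.8·(27.5/50.5) ≈ -0.44.
E_xy < 0: the goods are complements.

-0.44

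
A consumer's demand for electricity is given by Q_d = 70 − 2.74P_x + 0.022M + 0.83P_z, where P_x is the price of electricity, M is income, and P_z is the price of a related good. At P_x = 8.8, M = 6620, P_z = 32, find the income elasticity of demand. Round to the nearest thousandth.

Substituting, Q_d = 70 − 2.74(8.8) + 0.022(6620) + 0.83(32) = 70 − 24.112 + 145.64 + 26.56 = 218.088.
∂Q_d/∂M = +0.022, so E_I = 0.022·(6620/218.088) ≈ 0.668.
E_I ∈ (0,1): normal good (necessity).

0.668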